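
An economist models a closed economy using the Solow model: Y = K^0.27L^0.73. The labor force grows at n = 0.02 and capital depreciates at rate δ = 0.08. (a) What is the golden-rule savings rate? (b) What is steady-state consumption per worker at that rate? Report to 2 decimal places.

(a) s_gold = 0.27; (b) c_gold ≈ 1.05

Break-even investment rate: n + δ = 0.02 + 0.08 = 0.1.
For Cobb-Douglas, s_gold equals capital's share: s_gold = 0.27.
Setting f'(k) = n+δ gives 0.27·k^(0.27−1) = 0.1, hence k_gold = (0.27/0.1)^(1/0.73) ≈ 3.8986.
y_gold = 3.8986^0.27 ≈ 1.4439; c_gold = (1−0.27)·y_gold ≈ 1.0541.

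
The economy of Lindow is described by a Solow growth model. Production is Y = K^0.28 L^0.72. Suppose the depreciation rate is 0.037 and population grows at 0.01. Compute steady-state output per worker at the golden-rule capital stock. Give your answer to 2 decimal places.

Capital per worker breaks even when investment replaces (n + δ)·k; here n + δ = 0.047.
At the golden rule the marginal product of capital equals n+δ: 0.28·k^(0.28−1) = 0.047. Solving, k_gold = (0.28/0.047)^(1/0.72) ≈ 11.9254.
Output: y_gold = k_gold^0.28 = 11.9254^0.28 ≈ 2.0018.

y_gold ≈ 2.00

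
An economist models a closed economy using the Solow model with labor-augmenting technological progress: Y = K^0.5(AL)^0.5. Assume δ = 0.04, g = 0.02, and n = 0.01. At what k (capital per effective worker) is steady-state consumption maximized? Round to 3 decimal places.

The effective depreciation rate is n + g + δ = 0.01 + 0.02 + 0.04 = 0.07.
Golden rule sets MPK = n+g+δ: 0.5·k^(0.5−1) = 0.07, so k_gold = (0.5/0.07)^(1/0.5) ≈ 51.0204.

k_gold ≈ 51.020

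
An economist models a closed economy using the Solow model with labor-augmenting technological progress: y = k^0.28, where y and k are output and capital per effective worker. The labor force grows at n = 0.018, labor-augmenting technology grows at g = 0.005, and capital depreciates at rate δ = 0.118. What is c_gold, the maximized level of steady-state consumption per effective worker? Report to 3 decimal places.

Capital per effective worker breaks even when investment replaces (n + g + δ)·k; here n + g + δ = 0.141.
Maximizing c = f(k) − (n+g+δ)·k gives f'(k) = n+g+δ, i.e. 0.28·k^(0.28−1) = 0.141, so k_gold = (0.28/0.141)^(1/0.72) ≈ 2.5930.
y_gold = 2.5930^0.28 ≈ 1.3058.
c_gold = y_gold − (n+g+δ)·k_gold = 1.3058 − 0.141·2.5930 ≈ 0.9402.

c_gold ≈ 0.940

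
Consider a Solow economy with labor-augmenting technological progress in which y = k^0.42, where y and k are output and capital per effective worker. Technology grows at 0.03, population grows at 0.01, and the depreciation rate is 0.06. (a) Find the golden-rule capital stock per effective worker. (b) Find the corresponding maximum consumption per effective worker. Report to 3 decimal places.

(a) k_gold ≈ 11.873; (b) c_gold ≈ 1.640

The effective depreciation rate is n + g + δ = 0.01 + 0.03 + 0.06 = 0.1.
Setting f'(k) = n+g+δ gives 0.42·k^(0.42−1) = 0.1, hence k_gold = (0.42/0.1)^(1/0.58) ≈ 11.8732.
y_gold = 11.8732^0.42 ≈ 2.8270; c_gold = y_gold − 0.1·k_gold ≈ 1.6396.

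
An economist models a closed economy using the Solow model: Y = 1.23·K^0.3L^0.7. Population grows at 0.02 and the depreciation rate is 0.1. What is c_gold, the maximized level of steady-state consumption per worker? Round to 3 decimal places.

Break-even investment rate: n + δ = 0.02 + 0.1 = 0.12.
Golden rule sets MPK = n+δ: 0.3·1.23·k^(0.3−1) = 0.12, so k_gold = (0.3·1.23/0.12)^(1/0.7) ≈ 4.9765.
y_gold = 1.23·4.9765^0.3 ≈ 1.9906.
c_gold = y_gold − (n+δ)·k_gold = 1.9906 − 0.12·4.9765 ≈ 1.3934.

c_gold ≈ 1.393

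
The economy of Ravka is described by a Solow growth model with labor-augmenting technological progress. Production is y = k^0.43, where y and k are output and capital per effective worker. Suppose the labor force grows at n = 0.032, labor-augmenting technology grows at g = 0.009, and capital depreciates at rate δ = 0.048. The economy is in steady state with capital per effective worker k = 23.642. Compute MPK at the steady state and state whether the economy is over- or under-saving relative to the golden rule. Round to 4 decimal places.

n + g + δ = 0.032 + 0.009 + 0.048 = 0.089.
MPK = 0.43·k^(0.43−1) = 0.43·23.642^(-0.57) ≈ 0.0709.
MPK < 0.089, so the economy is dynamically inefficient (over-saving).

over-saving; MPK ≈ 0.0709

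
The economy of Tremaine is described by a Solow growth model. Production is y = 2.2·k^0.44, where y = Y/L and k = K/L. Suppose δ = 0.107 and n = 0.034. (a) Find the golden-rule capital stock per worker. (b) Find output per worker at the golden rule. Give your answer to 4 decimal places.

n + δ = 0.034 + 0.107 = 0.141.
Setting f'(k) = n+δ gives 0.44·2.2·k^(0.44−1) = 0.141, hence k_gold = (0.44·2.2/0.141)^(1/0.56) ≈ 31.1910.
y_gold = 2.2·31.1910^0.44 ≈ 9.9953.

(a) k_gold ≈ 31.1910; (b) y_gold ≈ 9.9953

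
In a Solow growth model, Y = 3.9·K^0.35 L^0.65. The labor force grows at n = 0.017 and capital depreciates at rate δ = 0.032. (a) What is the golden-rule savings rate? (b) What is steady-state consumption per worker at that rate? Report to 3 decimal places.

Capital per worker breaks even when investment replaces (n + δ)·k; here n + δ = 0.049.
For Cobb-Douglas, s_gold equals capital's share: s_gold = 0.35.
At the golden rule the marginal product of capital equals n+δ: 0.35·3.9·k^(0.35−1) = 0.049. Solving, k_gold = (0.35·3.9/0.049)^(1/0.65) ≈ 167.1011.
y_gold = 3.9·167.1011^0.35 ≈ 23.3942; c_gold = (1−0.35)·y_gold ≈ 15.2062.

(a) s_gold = 0.350; (b) c_gold ≈ 15.206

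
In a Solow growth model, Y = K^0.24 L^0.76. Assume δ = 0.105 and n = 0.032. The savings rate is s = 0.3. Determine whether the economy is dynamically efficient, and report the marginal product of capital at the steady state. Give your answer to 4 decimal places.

dynamically inefficient; MPK ≈ 0.1096

Capital per worker breaks even when investment replaces (n + δ)·k; here n + δ = 0.137.
Steady-state k*: s·k^0.24 = 0.137·k gives k* = (0.3/0.137)^(1/0.76) ≈ 2.8048.
MPK = 0.24·2.8048^(-0.76) ≈ 0.1096.
MPK < n+δ = 0.137, so the economy is dynamically inefficient (over-saving).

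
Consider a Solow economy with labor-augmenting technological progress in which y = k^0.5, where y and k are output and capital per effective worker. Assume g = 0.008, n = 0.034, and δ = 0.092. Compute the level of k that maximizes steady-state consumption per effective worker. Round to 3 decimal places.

Capital per effective worker breaks even when investment replaces (n + g + δ)·k; here n + g + δ = 0.134.
At the golden rule the marginal product of capital equals n+g+δ: 0.5·k^(0.5−1) = 0.134. Solving, k_gold = (0.5/0.134)^(1/0.5) ≈ 13.9229.

k_gold ≈ 13.923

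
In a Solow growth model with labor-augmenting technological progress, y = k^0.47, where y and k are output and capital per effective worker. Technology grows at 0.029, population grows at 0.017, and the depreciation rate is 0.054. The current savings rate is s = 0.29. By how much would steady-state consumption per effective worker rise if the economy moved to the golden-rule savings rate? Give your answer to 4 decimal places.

Δc ≈ 0.2655

Capital per effective worker breaks even when investment replaces (n + g + δ)·k; here n + g + δ = 0.1.
Current steady state (s = 0.29): k* = (0.29/0.1)^(1/0.53) ≈ 7.4550, y* = 7.4550^0.47 ≈ 2.5707, c* = (1−0.29)·2.5707 ≈ 1.8252.
Setting f'(k) = n+g+δ gives 0.47·k^(0.47−1) = 0.1, hence k_gold = (0.47/0.1)^(1/0.53) ≈ 18.5400.
y_gold = 18.5400^0.47 ≈ 3.9447, c_gold = y_gold − 0.1·k_gold ≈ 2.0907.
Gain: Δc = 2.0907 − 1.8252 ≈ 0.2655.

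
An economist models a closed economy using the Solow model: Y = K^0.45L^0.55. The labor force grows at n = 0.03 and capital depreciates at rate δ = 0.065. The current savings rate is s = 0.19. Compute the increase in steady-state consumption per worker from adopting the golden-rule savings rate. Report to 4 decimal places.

The effective depreciation rate is n + δ = 0.03 + 0.065 = 0.095.
Current steady state (s = 0.19): k* = (0.19/0.095)^(1/0.55) ≈ 3.5264, y* = 3.5264^0.45 ≈ 1.7632, c* = (1−0.19)·1.7632 ≈ 1.4282.
Golden rule sets MPK = n+δ: 0.45·k^(0.45−1) = 0.095, so k_gold = (0.45/0.095)^(1/0.55) ≈ 16.9107.
y_gold = 16.9107^0.45 ≈ 3.5700, c_gold = y_gold − 0.095·k_gold ≈ 1.9635.
Gain: Δc = 1.9635 − 1.4282 ≈ 0.5353.

Δc ≈ 0.5353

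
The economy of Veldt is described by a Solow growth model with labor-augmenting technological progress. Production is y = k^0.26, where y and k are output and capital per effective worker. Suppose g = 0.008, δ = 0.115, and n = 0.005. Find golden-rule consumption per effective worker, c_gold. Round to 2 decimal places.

n + g + δ = 0.005 + 0.008 + 0.115 = 0.128.
At the golden rule the marginal product of capital equals n+g+δ: 0.26·k^(0.26−1) = 0.128. Solving, k_gold = (0.26/0.128)^(1/0.74) ≈ 2.6055.
y_gold = 2.6055^0.26 ≈ 1.2827.
c_gold = y_gold − (n+g+δ)·k_gold = 1.2827 − 0.128·2.6055 ≈ 0.9492.

c_gold ≈ 0.95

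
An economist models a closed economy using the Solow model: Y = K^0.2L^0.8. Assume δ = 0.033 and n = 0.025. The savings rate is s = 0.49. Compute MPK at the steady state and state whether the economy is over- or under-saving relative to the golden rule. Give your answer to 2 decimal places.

n + δ = 0.025 + 0.033 = 0.058.
Steady-state k*: s·k^0.2 = 0.058·k gives k* = (0.49/0.058)^(1/0.8) ≈ 14.4032.
MPK = 0.2·14.4032^(-0.8) ≈ 0.0237.
MPK < n+δ = 0.058, so the economy is dynamically inefficient (over-saving).

over-saving; MPK ≈ 0.02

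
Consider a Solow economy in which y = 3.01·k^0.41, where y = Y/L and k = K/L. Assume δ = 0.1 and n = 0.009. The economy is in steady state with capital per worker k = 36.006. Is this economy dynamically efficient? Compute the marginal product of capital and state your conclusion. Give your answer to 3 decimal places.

dynamically efficient; MPK ≈ 0.149

Capital per worker breaks even when investment replaces (n + δ)·k; here n + δ = 0.109.
MPK = 0.41·3.01·k^(0.41−1) = 0.41·3.01·36.006^(-0.59) ≈ 0.1490.
MPK > 0.109, so the economy is dynamically efficient (under-saving).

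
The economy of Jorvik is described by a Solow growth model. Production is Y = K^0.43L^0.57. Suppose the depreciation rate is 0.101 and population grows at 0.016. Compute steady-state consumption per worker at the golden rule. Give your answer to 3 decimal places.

c_gold ≈ 1.522

The effective depreciation rate is n + δ = 0.016 + 0.101 = 0.117.
Golden rule sets MPK = n+δ: 0.43·k^(0.43−1) = 0.117, so k_gold = (0.43/0.117)^(1/0.57) ≈ 9.8112.
y_gold = 9.8112^0.43 ≈ 2.6696.
c_gold = y_gold − (n+δ)·k_gold = 2.6696 − 0.117·9.8112 ≈ 1.5217.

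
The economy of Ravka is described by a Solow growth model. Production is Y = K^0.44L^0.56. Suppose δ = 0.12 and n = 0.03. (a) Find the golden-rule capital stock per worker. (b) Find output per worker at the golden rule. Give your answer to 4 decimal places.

(a) k_gold ≈ 6.8324; (b) y_gold ≈ 2.3292

Break-even investment rate: n + δ = 0.03 + 0.12 = 0.15.
Maximizing c = f(k) − (n+δ)·k gives f'(k) = n+δ, i.e. 0.44·k^(0.44−1) = 0.15, so k_gold = (0.44/0.15)^(1/0.56) ≈ 6.8324.
y_gold = 6.8324^0.44 ≈ 2.3292.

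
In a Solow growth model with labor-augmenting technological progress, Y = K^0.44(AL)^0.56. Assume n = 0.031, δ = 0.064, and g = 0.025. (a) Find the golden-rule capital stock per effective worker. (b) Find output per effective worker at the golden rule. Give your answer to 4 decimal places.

(a) k_gold ≈ 10.1772; (b) y_gold ≈ 2.7756

Capital per effective worker breaks even when investment replaces (n + g + δ)·k; here n + g + δ = 0.12.
Maximizing c = f(k) − (n+g+δ)·k gives f'(k) = n+g+δ, i.e. 0.44·k^(0.44−1) = 0.12, so k_gold = (0.44/0.12)^(1/0.56) ≈ 10.1772.
y_gold = 10.1772^0.44 ≈ 2.7756.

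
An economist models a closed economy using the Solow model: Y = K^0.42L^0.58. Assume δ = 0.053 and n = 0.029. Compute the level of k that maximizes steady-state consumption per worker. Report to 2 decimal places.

Break-even investment rate: n + δ = 0.029 + 0.053 = 0.082.
Setting f'(k) = n+δ gives 0.42·k^(0.42−1) = 0.082, hence k_gold = (0.42/0.082)^(1/0.58) ≈ 16.7172.

k_gold ≈ 16.72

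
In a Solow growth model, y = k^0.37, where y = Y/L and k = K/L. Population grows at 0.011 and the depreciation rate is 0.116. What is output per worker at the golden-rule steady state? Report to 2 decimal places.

y_gold ≈ 1.87

n + δ = 0.011 + 0.116 = 0.127.
Setting f'(k) = n+δ gives 0.37·k^(0.37−1) = 0.127, hence k_gold = (0.37/0.127)^(1/0.63) ≈ 5.4593.
Output: y_gold = k_gold^0.37 = 5.4593^0.37 ≈ 1.8739.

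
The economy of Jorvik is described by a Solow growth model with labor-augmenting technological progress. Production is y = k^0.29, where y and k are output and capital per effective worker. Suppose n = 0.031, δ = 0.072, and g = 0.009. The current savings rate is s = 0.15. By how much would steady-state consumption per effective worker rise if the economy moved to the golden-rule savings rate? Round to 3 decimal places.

Δc ≈ 0.089

The effective depreciation rate is n + g + δ = 0.031 + 0.009 + 0.072 = 0.112.
Current steady state (s = 0.15): k* = (0.15/0.112)^(1/0.71) ≈ 1.5090, y* = 1.5090^0.29 ≈ 1.1267, c* = (1−0.15)·1.1267 ≈ 0.9577.
At the golden rule the marginal product of capital equals n+g+δ: 0.29·k^(0.29−1) = 0.112. Solving, k_gold = (0.29/0.112)^(1/0.71) ≈ 3.8189.
y_gold = 3.8189^0.29 ≈ 1.4749, c_gold = y_gold − 0.112·k_gold ≈ 1.0472.
Gain: Δc = 1.0472 − 0.9577 ≈ 0.0895.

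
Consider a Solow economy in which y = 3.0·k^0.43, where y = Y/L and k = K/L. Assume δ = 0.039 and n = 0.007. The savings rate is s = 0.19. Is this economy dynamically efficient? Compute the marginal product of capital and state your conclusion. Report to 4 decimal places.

dynamically efficient; MPK ≈ 0.1041

n + δ = 0.007 + 0.039 = 0.046.
Steady-state k*: s·A·k^0.43 = 0.046·k gives k* = (0.19·3.0/0.046)^(1/0.57) ≈ 82.7464.
MPK = 0.43·3.0·82.7464^(-0.57) ≈ 0.1041.
MPK > n+δ = 0.046, so the economy is dynamically efficient (under-saving).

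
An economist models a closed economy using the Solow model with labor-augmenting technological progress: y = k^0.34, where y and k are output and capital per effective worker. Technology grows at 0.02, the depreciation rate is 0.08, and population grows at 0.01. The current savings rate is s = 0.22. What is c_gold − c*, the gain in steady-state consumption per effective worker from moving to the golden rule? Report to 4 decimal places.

Δc ≈ 0.0656

Break-even investment rate: n + g + δ = 0.01 + 0.02 + 0.08 = 0.11.
Current steady state (s = 0.22): k* = (0.22/0.11)^(1/0.66) ≈ 2.8583, y* = 2.8583^0.34 ≈ 1.4291, c* = (1−0.22)·1.4291 ≈ 1.1147.
Golden rule sets MPK = n+g+δ: 0.34·k^(0.34−1) = 0.11, so k_gold = (0.34/0.11)^(1/0.66) ≈ 5.5278.
y_gold = 5.5278^0.34 ≈ 1.7884, c_gold = y_gold − 0.11·k_gold ≈ 1.1804.
Gain: Δc = 1.1804 − 1.1147 ≈ 0.0656.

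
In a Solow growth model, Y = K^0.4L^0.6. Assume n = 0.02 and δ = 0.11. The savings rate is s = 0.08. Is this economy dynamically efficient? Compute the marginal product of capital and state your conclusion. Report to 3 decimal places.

Capital per worker breaks even when investment replaces (n + δ)·k; here n + δ = 0.13.
Steady-state k*: s·k^0.4 = 0.13·k gives k* = (0.08/0.13)^(1/0.6) ≈ 0.4452.
MPK = 0.4·0.4452^(-0.6) ≈ 0.6500.
MPK > n+δ = 0.13, so the economy is dynamically efficient (under-saving).

dynamically efficient; MPK ≈ 0.650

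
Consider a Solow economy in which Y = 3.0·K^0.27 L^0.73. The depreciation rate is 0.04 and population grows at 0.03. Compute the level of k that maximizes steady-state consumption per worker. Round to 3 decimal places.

k_gold ≈ 28.622

Capital per worker breaks even when investment replaces (n + δ)·k; here n + δ = 0.07.
Golden rule sets MPK = n+δ: 0.27·3.0·k^(0.27−1) = 0.07, so k_gold = (0.27·3.0/0.07)^(1/0.73) ≈ 28.6216.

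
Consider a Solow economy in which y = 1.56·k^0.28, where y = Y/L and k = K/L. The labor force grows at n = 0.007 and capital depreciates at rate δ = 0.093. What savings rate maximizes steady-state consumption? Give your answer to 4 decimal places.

n + δ = 0.007 + 0.093 = 0.1.
At the golden rule MPK = n+δ, and in any Cobb-Douglas steady state s = (n+δ)·k/y = MPK·k/y = capital's share 0.28.

s_gold = 0.2800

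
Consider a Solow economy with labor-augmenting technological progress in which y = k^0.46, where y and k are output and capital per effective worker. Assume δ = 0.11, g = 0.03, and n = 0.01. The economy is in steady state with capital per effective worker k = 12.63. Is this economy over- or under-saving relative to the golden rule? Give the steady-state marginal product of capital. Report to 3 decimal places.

over-saving; MPK ≈ 0.117

Capital per effective worker breaks even when investment replaces (n + g + δ)·k; here n + g + δ = 0.15.
MPK = 0.46·k^(0.46−1) = 0.46·12.63^(-0.54) ≈ 0.1169.
MPK < 0.15, so the economy is dynamically inefficient (over-saving).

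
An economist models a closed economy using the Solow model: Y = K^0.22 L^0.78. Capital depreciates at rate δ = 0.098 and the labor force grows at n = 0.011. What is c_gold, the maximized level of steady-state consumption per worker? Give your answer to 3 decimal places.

Break-even investment rate: n + δ = 0.011 + 0.098 = 0.109.
Golden rule sets MPK = n+δ: 0.22·k^(0.22−1) = 0.109, so k_gold = (0.22/0.109)^(1/0.78) ≈ 2.4605.
y_gold = 2.4605^0.22 ≈ 1.2191.
c_gold = y_gold − (n+δ)·k_gold = 1.2191 − 0.109·2.4605 ≈ 0.9509.

c_gold ≈ 0.951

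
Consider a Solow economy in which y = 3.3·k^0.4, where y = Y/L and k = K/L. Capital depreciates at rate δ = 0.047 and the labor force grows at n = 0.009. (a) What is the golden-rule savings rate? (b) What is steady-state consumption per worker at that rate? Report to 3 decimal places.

(a) s_gold = 0.400; (b) c_gold ≈ 16.278

Capital per worker breaks even when investment replaces (n + δ)·k; here n + δ = 0.056.
For Cobb-Douglas, s_gold equals capital's share: s_gold = 0.4.
Golden rule sets MPK = n+δ: 0.4·3.3·k^(0.4−1) = 0.056, so k_gold = (0.4·3.3/0.056)^(1/0.6) ≈ 193.7804.
y_gold = 3.3·193.7804^0.4 ≈ 27.1293; c_gold = (1−0.4)·y_gold ≈ 16.2776.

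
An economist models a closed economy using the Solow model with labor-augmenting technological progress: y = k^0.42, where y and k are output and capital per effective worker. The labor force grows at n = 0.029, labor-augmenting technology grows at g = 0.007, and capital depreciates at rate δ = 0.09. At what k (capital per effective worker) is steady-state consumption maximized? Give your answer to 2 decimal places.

k_gold ≈ 7.97

Capital per effective worker breaks even when investment replaces (n + g + δ)·k; here n + g + δ = 0.126.
Setting f'(k) = n+g+δ gives 0.42·k^(0.42−1) = 0.126, hence k_gold = (0.42/0.126)^(1/0.58) ≈ 7.9710.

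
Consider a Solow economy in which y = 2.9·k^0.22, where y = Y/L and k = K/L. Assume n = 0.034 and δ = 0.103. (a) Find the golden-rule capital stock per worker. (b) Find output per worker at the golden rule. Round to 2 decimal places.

The effective depreciation rate is n + δ = 0.034 + 0.103 = 0.137.
Setting f'(k) = n+δ gives 0.22·2.9·k^(0.22−1) = 0.137, hence k_gold = (0.22·2.9/0.137)^(1/0.78) ≈ 7.1869.
y_gold = 2.9·7.1869^0.22 ≈ 4.4754.

(a) k_gold ≈ 7.19; (b) y_gold ≈ 4.48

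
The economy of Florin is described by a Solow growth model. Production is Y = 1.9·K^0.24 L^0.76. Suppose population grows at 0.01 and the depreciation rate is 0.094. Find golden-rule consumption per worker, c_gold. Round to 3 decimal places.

n + δ = 0.01 + 0.094 = 0.104.
At the golden rule the marginal product of capital equals n+δ: 0.24·1.9·k^(0.24−1) = 0.104. Solving, k_gold = (0.24·1.9/0.104)^(1/0.76) ≈ 6.9927.
y_gold = 1.9·6.9927^0.24 ≈ 3.0302.
c_gold = y_gold − (n+δ)·k_gold = 3.0302 − 0.104·6.9927 ≈ 2.3029.

c_gold ≈ 2.303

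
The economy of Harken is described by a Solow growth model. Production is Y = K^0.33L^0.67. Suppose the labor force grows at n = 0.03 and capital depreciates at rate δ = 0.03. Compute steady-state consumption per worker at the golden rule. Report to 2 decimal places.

c_gold ≈ 1.55

n + δ = 0.03 + 0.03 = 0.06.
Golden rule sets MPK = n+δ: 0.33·k^(0.33−1) = 0.06, so k_gold = (0.33/0.06)^(1/0.67) ≈ 12.7356.
y_gold = 12.7356^0.33 ≈ 2.3156.
c_gold = y_gold − (n+δ)·k_gold = 2.3156 − 0.06·12.7356 ≈ 1.5514.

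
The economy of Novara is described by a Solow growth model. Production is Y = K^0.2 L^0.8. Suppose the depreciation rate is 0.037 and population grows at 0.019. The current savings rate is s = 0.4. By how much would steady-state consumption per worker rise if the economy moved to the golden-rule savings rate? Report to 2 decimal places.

Δc ≈ 0.12

The effective depreciation rate is n + δ = 0.019 + 0.037 = 0.056.
Current steady state (s = 0.4): k* = (0.4/0.056)^(1/0.8) ≈ 11.6772, y* = 11.6772^0.2 ≈ 1.6348, c* = (1−0.4)·1.6348 ≈ 0.9809.
Setting f'(k) = n+δ gives 0.2·k^(0.2−1) = 0.056, hence k_gold = (0.2/0.056)^(1/0.8) ≈ 4.9097.
y_gold = 4.9097^0.2 ≈ 1.3747, c_gold = y_gold − 0.056·k_gold ≈ 1.0998.
Gain: Δc = 1.0998 − 0.9809 ≈ 0.1189.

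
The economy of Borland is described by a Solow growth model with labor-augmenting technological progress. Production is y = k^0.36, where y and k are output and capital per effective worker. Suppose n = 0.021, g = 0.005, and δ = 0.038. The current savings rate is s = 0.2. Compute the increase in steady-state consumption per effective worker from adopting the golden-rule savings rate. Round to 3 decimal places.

Δc ≈ 0.172

Break-even investment rate: n + g + δ = 0.021 + 0.005 + 0.038 = 0.064.
Current steady state (s = 0.2): k* = (0.2/0.064)^(1/0.64) ≈ 5.9320, y* = 5.9320^0.36 ≈ 1.8982, c* = (1−0.2)·1.8982 ≈ 1.5186.
Maximizing c = f(k) − (n+g+δ)·k gives f'(k) = n+g+δ, i.e. 0.36·k^(0.36−1) = 0.064, so k_gold = (0.36/0.064)^(1/0.64) ≈ 14.8616.
y_gold = 14.8616^0.36 ≈ 2.6421, c_gold = y_gold − 0.064·k_gold ≈ 1.6909.
Gain: Δc = 1.6909 − 1.5186 ≈ 0.1723.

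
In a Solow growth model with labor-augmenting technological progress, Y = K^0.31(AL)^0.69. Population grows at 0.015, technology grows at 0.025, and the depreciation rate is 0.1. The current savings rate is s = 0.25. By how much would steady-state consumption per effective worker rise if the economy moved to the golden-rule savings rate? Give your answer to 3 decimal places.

Δc ≈ 0.013

The effective depreciation rate is n + g + δ = 0.015 + 0.025 + 0.1 = 0.14.
Current steady state (s = 0.25): k* = (0.25/0.14)^(1/0.69) ≈ 2.3171, y* = 2.3171^0.31 ≈ 1.2976, c* = (1−0.25)·1.2976 ≈ 0.9732.
At the golden rule the marginal product of capital equals n+g+δ: 0.31·k^(0.31−1) = 0.14. Solving, k_gold = (0.31/0.14)^(1/0.69) ≈ 3.1647.
y_gold = 3.1647^0.31 ≈ 1.4292, c_gold = y_gold − 0.14·k_gold ≈ 0.9862.
Gain: Δc = 0.9862 − 0.9732 ≈ 0.0130.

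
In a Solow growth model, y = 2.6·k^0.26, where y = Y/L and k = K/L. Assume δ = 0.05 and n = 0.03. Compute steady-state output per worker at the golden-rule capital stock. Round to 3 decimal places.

y_gold ≈ 5.503

Break-even investment rate: n + δ = 0.03 + 0.05 = 0.08.
Golden rule sets MPK = n+δ: 0.26·2.6·k^(0.26−1) = 0.08, so k_gold = (0.26·2.6/0.08)^(1/0.74) ≈ 17.8858.
Output: y_gold = 2.6·k_gold^0.26 = 2.6·17.8858^0.26 ≈ 5.5033.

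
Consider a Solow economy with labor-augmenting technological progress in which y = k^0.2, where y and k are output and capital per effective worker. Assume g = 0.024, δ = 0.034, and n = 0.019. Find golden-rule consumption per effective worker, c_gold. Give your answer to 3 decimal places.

The effective depreciation rate is n + g + δ = 0.019 + 0.024 + 0.034 = 0.077.
Maximizing c = f(k) − (n+g+δ)·k gives f'(k) = n+g+δ, i.e. 0.2·k^(0.2−1) = 0.077, so k_gold = (0.2/0.077)^(1/0.8) ≈ 3.2974.
y_gold = 3.2974^0.2 ≈ 1.2695.
c_gold = y_gold − (n+g+δ)·k_gold = 1.2695 − 0.077·3.2974 ≈ 1.0156.

c_gold ≈ 1.016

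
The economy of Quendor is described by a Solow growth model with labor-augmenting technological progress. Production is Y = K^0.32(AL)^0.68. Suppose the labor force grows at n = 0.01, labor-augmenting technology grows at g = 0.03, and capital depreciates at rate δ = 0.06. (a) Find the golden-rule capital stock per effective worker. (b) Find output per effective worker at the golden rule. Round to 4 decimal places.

n + g + δ = 0.01 + 0.03 + 0.06 = 0.1.
Golden rule sets MPK = n+g+δ: 0.32·k^(0.32−1) = 0.1, so k_gold = (0.32/0.1)^(1/0.68) ≈ 5.5318.
y_gold = 5.5318^0.32 ≈ 1.7287.

(a) k_gold ≈ 5.5318; (b) y_gold ≈ 1.7287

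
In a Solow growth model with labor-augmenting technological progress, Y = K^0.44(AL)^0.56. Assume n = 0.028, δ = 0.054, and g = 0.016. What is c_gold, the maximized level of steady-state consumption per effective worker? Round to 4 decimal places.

c_gold ≈ 1.8224

Capital per effective worker breaks even when investment replaces (n + g + δ)·k; here n + g + δ = 0.098.
At the golden rule the marginal product of capital equals n+g+δ: 0.44·k^(0.44−1) = 0.098. Solving, k_gold = (0.44/0.098)^(1/0.56) ≈ 14.6114.
y_gold = 14.6114^0.44 ≈ 3.2543.
c_gold = y_gold − (n+g+δ)·k_gold = 3.2543 − 0.098·14.6114 ≈ 1.8224.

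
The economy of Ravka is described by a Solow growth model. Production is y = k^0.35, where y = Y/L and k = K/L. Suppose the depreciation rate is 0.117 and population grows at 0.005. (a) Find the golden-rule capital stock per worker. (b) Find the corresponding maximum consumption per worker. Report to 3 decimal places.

Break-even investment rate: n + δ = 0.005 + 0.117 = 0.122.
Setting f'(k) = n+δ gives 0.35·k^(0.35−1) = 0.122, hence k_gold = (0.35/0.122)^(1/0.65) ≈ 5.0602.
y_gold = 5.0602^0.35 ≈ 1.7638; c_gold = y_gold − 0.122·k_gold ≈ 1.1465.

(a) k_gold ≈ 5.060; (b) c_gold ≈ 1.146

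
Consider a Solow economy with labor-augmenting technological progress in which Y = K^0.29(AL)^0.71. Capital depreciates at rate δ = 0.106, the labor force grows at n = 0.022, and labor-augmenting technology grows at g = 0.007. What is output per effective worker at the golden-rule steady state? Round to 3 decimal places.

y_gold ≈ 1.367

Break-even investment rate: n + g + δ = 0.022 + 0.007 + 0.106 = 0.135.
Setting f'(k) = n+g+δ gives 0.29·k^(0.29−1) = 0.135, hence k_gold = (0.29/0.135)^(1/0.71) ≈ 2.9356.
Output: y_gold = k_gold^0.29 = 2.9356^0.29 ≈ 1.3666.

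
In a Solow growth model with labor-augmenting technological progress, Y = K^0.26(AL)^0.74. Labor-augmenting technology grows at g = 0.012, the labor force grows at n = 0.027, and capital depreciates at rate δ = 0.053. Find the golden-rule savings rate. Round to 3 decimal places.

n + g + δ = 0.027 + 0.012 + 0.053 = 0.092.
At the golden rule MPK = n+g+δ, and in any Cobb-Douglas steady state s = (n+g+δ)·k/y = MPK·k/y = capital's share 0.26.

s_gold = 0.260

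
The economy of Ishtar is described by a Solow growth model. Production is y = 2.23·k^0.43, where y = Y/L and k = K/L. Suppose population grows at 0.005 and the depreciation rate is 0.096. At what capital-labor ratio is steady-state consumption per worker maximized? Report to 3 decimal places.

k_gold ≈ 51.859

n + δ = 0.005 + 0.096 = 0.101.
At the golden rule the marginal product of capital equals n+δ: 0.43·2.23·k^(0.43−1) = 0.101. Solving, k_gold = (0.43·2.23/0.101)^(1/0.57) ≈ 51.8595.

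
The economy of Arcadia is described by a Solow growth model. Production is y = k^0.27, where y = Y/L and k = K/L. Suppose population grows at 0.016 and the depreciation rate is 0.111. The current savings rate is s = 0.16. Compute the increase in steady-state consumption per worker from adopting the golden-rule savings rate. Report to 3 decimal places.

Δc ≈ 0.050

The effective depreciation rate is n + δ = 0.016 + 0.111 = 0.127.
Current steady state (s = 0.16): k* = (0.16/0.127)^(1/0.73) ≈ 1.3722, y* = 1.3722^0.27 ≈ 1.0892, c* = (1−0.16)·1.0892 ≈ 0.9149.
Setting f'(k) = n+δ gives 0.27·k^(0.27−1) = 0.127, hence k_gold = (0.27/0.127)^(1/0.73) ≈ 2.8100.
y_gold = 2.8100^0.27 ≈ 1.3218, c_gold = y_gold − 0.127·k_gold ≈ 0.9649.
Gain: Δc = 0.9649 − 0.9149 ≈ 0.0500.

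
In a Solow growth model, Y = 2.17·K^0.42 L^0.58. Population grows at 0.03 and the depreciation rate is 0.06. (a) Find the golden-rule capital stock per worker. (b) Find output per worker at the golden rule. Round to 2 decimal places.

(a) k_gold ≈ 54.15; (b) y_gold ≈ 11.60

The effective depreciation rate is n + δ = 0.03 + 0.06 = 0.09.
Maximizing c = f(k) − (n+δ)·k gives f'(k) = n+δ, i.e. 0.42·2.17·k^(0.42−1) = 0.09, so k_gold = (0.42·2.17/0.09)^(1/0.58) ≈ 54.1456.
y_gold = 2.17·54.1456^0.42 ≈ 11.6026.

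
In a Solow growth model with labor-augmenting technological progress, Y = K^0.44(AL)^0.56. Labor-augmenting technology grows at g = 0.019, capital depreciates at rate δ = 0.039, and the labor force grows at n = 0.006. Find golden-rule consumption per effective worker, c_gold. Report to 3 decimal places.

c_gold ≈ 2.547

Capital per effective worker breaks even when investment replaces (n + g + δ)·k; here n + g + δ = 0.064.
Golden rule sets MPK = n+g+δ: 0.44·k^(0.44−1) = 0.064, so k_gold = (0.44/0.064)^(1/0.56) ≈ 31.2701.
y_gold = 31.2701^0.44 ≈ 4.5484.
c_gold = y_gold − (n+g+δ)·k_gold = 4.5484 − 0.064·31.2701 ≈ 2.5471.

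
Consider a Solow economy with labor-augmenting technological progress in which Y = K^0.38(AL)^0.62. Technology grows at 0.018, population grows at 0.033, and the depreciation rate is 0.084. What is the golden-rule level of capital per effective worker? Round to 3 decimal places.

k_gold ≈ 5.308

Break-even investment rate: n + g + δ = 0.033 + 0.018 + 0.084 = 0.135.
Maximizing c = f(k) − (n+g+δ)·k gives f'(k) = n+g+δ, i.e. 0.38·k^(0.38−1) = 0.135, so k_gold = (0.38/0.135)^(1/0.62) ≈ 5.3079.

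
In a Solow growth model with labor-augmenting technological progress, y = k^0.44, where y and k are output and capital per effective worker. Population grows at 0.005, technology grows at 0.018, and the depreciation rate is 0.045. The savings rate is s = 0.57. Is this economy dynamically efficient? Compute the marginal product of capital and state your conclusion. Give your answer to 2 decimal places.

dynamically inefficient; MPK ≈ 0.05

The effective depreciation rate is n + g + δ = 0.005 + 0.018 + 0.045 = 0.068.
Steady-state k*: s·k^0.44 = 0.068·k gives k* = (0.57/0.068)^(1/0.56) ≈ 44.5521.
MPK = 0.44·44.5521^(-0.56) ≈ 0.0525.
MPK < n+g+δ = 0.068, so the economy is dynamically inefficient (over-saving).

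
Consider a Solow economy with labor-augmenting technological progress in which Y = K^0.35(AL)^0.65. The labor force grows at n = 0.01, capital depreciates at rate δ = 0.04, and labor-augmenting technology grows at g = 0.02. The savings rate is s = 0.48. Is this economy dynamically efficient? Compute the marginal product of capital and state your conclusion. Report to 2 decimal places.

Capital per effective worker breaks even when investment replaces (n + g + δ)·k; here n + g + δ = 0.07.
Steady-state k*: s·k^0.35 = 0.07·k gives k* = (0.48/0.07)^(1/0.65) ≈ 19.3363.
MPK = 0.35·19.3363^(-0.65) ≈ 0.0510.
MPK < n+g+δ = 0.07, so the economy is dynamically inefficient (over-saving).

dynamically inefficient; MPK ≈ 0.05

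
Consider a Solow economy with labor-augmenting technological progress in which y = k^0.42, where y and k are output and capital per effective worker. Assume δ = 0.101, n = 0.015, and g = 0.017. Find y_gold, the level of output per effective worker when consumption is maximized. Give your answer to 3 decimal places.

n + g + δ = 0.015 + 0.017 + 0.101 = 0.133.
Maximizing c = f(k) − (n+g+δ)·k gives f'(k) = n+g+δ, i.e. 0.42·k^(0.42−1) = 0.133, so k_gold = (0.42/0.133)^(1/0.58) ≈ 7.2616.
Output: y_gold = k_gold^0.42 = 7.2616^0.42 ≈ 2.2995.

y_gold ≈ 2.299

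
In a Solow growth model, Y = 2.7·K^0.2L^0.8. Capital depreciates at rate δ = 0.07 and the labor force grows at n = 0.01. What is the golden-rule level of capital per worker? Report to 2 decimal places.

n + δ = 0.01 + 0.07 = 0.08.
Golden rule sets MPK = n+δ: 0.2·2.7·k^(0.2−1) = 0.08, so k_gold = (0.2·2.7/0.08)^(1/0.8) ≈ 10.8800.

k_gold ≈ 10.88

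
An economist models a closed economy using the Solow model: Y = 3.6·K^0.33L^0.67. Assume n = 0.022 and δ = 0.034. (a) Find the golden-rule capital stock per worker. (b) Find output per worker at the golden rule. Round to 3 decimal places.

(a) k_gold ≈ 95.509; (b) y_gold ≈ 16.208

Capital per worker breaks even when investment replaces (n + δ)·k; here n + δ = 0.056.
Golden rule sets MPK = n+δ: 0.33·3.6·k^(0.33−1) = 0.056, so k_gold = (0.33·3.6/0.056)^(1/0.67) ≈ 95.5086.
y_gold = 3.6·95.5086^0.33 ≈ 16.2075.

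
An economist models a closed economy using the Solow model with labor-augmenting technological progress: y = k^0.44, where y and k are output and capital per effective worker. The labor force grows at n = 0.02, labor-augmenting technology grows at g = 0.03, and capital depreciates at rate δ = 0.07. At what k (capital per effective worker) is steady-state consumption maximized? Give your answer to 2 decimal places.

k_gold ≈ 10.18

n + g + δ = 0.02 + 0.03 + 0.07 = 0.12.
Setting f'(k) = n+g+δ gives 0.44·k^(0.44−1) = 0.12, hence k_gold = (0.44/0.12)^(1/0.56) ≈ 10.1772.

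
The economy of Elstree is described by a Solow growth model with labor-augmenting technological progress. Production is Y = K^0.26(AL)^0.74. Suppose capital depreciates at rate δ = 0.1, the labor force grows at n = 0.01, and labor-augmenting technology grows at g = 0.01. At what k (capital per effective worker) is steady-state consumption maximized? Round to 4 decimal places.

The effective depreciation rate is n + g + δ = 0.01 + 0.01 + 0.1 = 0.12.
Setting f'(k) = n+g+δ gives 0.26·k^(0.26−1) = 0.12, hence k_gold = (0.26/0.12)^(1/0.74) ≈ 2.8430.

k_gold ≈ 2.8430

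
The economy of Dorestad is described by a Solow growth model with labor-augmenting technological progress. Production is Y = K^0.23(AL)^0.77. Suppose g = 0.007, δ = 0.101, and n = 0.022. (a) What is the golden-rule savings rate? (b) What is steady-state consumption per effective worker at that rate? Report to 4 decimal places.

(a) s_gold = 0.2300; (b) c_gold ≈ 0.9131

n + g + δ = 0.022 + 0.007 + 0.101 = 0.13.
For Cobb-Douglas, s_gold equals capital's share: s_gold = 0.23.
At the golden rule the marginal product of capital equals n+g+δ: 0.23·k^(0.23−1) = 0.13. Solving, k_gold = (0.23/0.13)^(1/0.77) ≈ 2.0980.
y_gold = 2.0980^0.23 ≈ 1.1858; c_gold = (1−0.23)·y_gold ≈ 0.9131.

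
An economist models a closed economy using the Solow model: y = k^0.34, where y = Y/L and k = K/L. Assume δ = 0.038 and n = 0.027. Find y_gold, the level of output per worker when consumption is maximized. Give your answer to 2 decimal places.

The effective depreciation rate is n + δ = 0.027 + 0.038 = 0.065.
Golden rule sets MPK = n+δ: 0.34·k^(0.34−1) = 0.065, so k_gold = (0.34/0.065)^(1/0.66) ≈ 12.2669.
Output: y_gold = k_gold^0.34 = 12.2669^0.34 ≈ 2.3451.

y_gold ≈ 2.35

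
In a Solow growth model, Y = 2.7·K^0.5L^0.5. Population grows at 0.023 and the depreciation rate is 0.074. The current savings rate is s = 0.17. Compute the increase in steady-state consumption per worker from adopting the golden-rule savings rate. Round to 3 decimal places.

Break-even investment rate: n + δ = 0.023 + 0.074 = 0.097.
Current steady state (s = 0.17): k* = (0.17·2.7/0.097)^(1/0.5) ≈ 22.3914, y* = 2.7·22.3914^0.5 ≈ 12.7763, c* = (1−0.17)·12.7763 ≈ 10.6043.
Golden rule sets MPK = n+δ: 0.5·2.7·k^(0.5−1) = 0.097, so k_gold = (0.5·2.7/0.097)^(1/0.5) ≈ 193.6975.
y_gold = 2.7·193.6975^0.5 ≈ 37.5773, c_gold = y_gold − 0.097·k_gold ≈ 18.7887.
Gain: Δc = 18.7887 − 10.6043 ≈ 8.1843.

Δc ≈ 8.184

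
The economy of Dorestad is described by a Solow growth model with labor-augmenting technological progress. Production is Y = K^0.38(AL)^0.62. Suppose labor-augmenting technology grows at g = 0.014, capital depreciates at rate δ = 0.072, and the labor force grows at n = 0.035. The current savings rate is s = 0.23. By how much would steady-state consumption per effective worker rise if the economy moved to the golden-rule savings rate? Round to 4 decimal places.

Capital per effective worker breaks even when investment replaces (n + g + δ)·k; here n + g + δ = 0.121.
Current steady state (s = 0.23): k* = (0.23/0.121)^(1/0.62) ≈ 2.8178, y* = 2.8178^0.38 ≈ 1.4824, c* = (1−0.23)·1.4824 ≈ 1.1414.
At the golden rule the marginal product of capital equals n+g+δ: 0.38·k^(0.38−1) = 0.121. Solving, k_gold = (0.38/0.121)^(1/0.62) ≈ 6.3330.
y_gold = 6.3330^0.38 ≈ 2.0166, c_gold = y_gold − 0.121·k_gold ≈ 1.2503.
Gain: Δc = 1.2503 − 1.1414 ≈ 0.1088.

Δc ≈ 0.1088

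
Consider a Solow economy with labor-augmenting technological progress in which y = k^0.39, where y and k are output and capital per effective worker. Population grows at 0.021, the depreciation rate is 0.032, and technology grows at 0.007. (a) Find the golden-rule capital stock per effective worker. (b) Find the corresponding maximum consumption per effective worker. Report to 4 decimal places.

(a) k_gold ≈ 21.5102; (b) c_gold ≈ 2.0187

Capital per effective worker breaks even when investment replaces (n + g + δ)·k; here n + g + δ = 0.06.
Maximizing c = f(k) − (n+g+δ)·k gives f'(k) = n+g+δ, i.e. 0.39·k^(0.39−1) = 0.06, so k_gold = (0.39/0.06)^(1/0.61) ≈ 21.5102.
y_gold = 21.5102^0.39 ≈ 3.3093; c_gold = y_gold − 0.06·k_gold ≈ 2.0187.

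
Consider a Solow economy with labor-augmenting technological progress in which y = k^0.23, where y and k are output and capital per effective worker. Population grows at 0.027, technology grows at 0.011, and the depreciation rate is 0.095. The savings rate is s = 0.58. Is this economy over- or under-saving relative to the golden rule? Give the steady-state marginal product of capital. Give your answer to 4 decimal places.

over-saving; MPK ≈ 0.0527

n + g + δ = 0.027 + 0.011 + 0.095 = 0.133.
Steady-state k*: s·k^0.23 = 0.133·k gives k* = (0.58/0.133)^(1/0.77) ≈ 6.7705.
MPK = 0.23·6.7705^(-0.77) ≈ 0.0527.
MPK < n+g+δ = 0.133, so the economy is dynamically inefficient (over-saving).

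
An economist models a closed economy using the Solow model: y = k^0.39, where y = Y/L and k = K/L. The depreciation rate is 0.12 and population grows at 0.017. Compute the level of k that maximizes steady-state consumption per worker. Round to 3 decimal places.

Capital per worker breaks even when investment replaces (n + δ)·k; here n + δ = 0.137.
Maximizing c = f(k) − (n+δ)·k gives f'(k) = n+δ, i.e. 0.39·k^(0.39−1) = 0.137, so k_gold = (0.39/0.137)^(1/0.61) ≈ 5.5568.

k_gold ≈ 5.557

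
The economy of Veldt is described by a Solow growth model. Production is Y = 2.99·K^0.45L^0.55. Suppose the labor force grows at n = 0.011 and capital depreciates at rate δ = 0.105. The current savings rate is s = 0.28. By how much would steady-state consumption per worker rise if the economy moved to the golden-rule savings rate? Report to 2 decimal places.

Δc ≈ 1.37

n + δ = 0.011 + 0.105 = 0.116.
Current steady state (s = 0.28): k* = (0.28·2.99/0.116)^(1/0.55) ≈ 36.3643, y* = 2.99·36.3643^0.45 ≈ 15.0652, c* = (1−0.28)·15.0652 ≈ 10.8469.
At the golden rule the marginal product of capital equals n+δ: 0.45·2.99·k^(0.45−1) = 0.116. Solving, k_gold = (0.45·2.99/0.116)^(1/0.55) ≈ 86.1627.
y_gold = 2.99·86.1627^0.45 ≈ 22.2108, c_gold = y_gold − 0.116·k_gold ≈ 12.2160.
Gain: Δc = 12.2160 − 10.8469 ≈ 1.3690.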